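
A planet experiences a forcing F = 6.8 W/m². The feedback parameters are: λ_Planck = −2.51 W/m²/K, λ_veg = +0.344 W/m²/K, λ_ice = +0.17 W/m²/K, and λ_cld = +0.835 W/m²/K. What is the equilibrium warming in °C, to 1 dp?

5.9 °C

Net feedback parameter λ = (−2.51) + (+0.344) + (+0.17) + (+0.835) = -1.161 W/m²/K.
ΔT = −F/λ = −6.8/(-1.161) = 5.9 °C.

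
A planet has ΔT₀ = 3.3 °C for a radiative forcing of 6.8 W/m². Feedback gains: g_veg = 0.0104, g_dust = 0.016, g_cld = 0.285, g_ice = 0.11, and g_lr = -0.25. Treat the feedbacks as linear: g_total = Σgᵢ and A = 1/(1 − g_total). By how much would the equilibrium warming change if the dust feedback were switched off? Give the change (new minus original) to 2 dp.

-0.08 °C

Original: g = 0.1714, ΔT = 3.3/(1−0.1714) = 3.9826 °C.
Without dust: g' = 0.1554, ΔT' = 3.3/(1−0.1554) = 3.9072 °C.
Change = 3.9072 − 3.9826 = -0.08 °C.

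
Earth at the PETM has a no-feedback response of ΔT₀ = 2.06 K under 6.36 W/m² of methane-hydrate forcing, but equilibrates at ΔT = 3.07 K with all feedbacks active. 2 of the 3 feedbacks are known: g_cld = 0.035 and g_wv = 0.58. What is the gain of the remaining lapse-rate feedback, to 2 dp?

-0.29

Amplification A = ΔT/ΔT₀ = 3.07/2.06 = 1.49.
Total gain g = 1 − 1/A = 1 − 1/1.49 = 0.3289.
Known gains sum to 0.035 + 0.58 = 0.615.
g_lr = 0.3289 − 0.615 = -0.29.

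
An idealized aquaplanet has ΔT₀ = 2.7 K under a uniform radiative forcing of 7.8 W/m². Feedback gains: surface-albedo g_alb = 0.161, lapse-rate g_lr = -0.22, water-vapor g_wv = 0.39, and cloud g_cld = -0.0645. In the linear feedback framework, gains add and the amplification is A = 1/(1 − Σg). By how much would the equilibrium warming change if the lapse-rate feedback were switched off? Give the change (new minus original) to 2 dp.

Original: g = 0.2665, ΔT = 2.7/(1−0.2665) = 3.6810 K.
Without lapse-rate: g' = 0.4865, ΔT' = 2.7/(1−0.4865) = 5.2580 K.
Change = 5.2580 − 3.6810 = 1.58 K.

1.58 K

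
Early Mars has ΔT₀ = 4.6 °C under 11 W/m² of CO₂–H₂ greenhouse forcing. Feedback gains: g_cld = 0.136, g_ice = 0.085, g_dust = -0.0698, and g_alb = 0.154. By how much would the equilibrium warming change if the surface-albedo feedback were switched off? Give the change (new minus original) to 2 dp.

Original: g = 0.3052, ΔT = 4.6/(1−0.3052) = 6.6206 °C.
Without surface-albedo: g' = 0.1512, ΔT' = 4.6/(1−0.1512) = 5.4194 °C.
Change = 5.4194 − 6.6206 = -1.20 °C.

-1.20 °C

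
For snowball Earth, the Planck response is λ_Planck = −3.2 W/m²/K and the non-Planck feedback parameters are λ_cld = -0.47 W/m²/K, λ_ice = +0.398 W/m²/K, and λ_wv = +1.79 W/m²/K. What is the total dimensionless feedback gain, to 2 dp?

0.54

Convert to gains: g_cld = -0.47/3.2 = -0.1469; g_ice = 0.398/3.2 = 0.1244; g_wv = 1.79/3.2 = 0.5594.
Total gain g = 0.5369.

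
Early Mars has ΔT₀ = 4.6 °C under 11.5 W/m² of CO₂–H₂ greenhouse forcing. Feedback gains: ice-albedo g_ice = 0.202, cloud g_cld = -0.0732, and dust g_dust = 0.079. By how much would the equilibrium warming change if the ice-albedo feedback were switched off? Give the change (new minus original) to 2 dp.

-1.18 °C

Original: g = 0.2078, ΔT = 4.6/(1−0.2078) = 5.8066 °C.
Without ice-albedo: g' = 0.0058, ΔT' = 4.6/(1−0.0058) = 4.6268 °C.
Change = 4.6268 − 5.8066 = -1.18 °C.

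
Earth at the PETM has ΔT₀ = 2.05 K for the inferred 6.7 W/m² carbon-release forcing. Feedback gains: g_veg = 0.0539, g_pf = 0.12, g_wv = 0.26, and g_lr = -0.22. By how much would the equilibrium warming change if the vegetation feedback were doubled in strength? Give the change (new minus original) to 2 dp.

Original: g = 0.2139, ΔT = 2.05/(1−0.2139) = 2.6078 K.
With doubled vegetation: g' = 0.2678, ΔT' = 2.05/(1−0.2678) = 2.7998 K.
Change = 2.7998 − 2.6078 = 0.19 K.

0.19 K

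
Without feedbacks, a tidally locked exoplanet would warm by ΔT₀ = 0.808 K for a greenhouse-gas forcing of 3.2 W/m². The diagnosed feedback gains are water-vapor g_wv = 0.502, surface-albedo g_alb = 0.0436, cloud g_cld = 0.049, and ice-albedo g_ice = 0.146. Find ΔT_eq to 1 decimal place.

Total gain g = 0.502 + 0.0436 + 0.049 + 0.146 = 0.7406.
Amplification A = 1/(1 − 0.7406) = 3.855.
ΔT = 0.808 × 3.855 = 3.1 K.

3.1 K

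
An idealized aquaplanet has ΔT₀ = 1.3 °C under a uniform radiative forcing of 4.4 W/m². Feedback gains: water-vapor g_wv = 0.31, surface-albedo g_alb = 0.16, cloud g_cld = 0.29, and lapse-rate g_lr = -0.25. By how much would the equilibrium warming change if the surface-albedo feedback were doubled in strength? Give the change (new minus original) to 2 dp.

Original: g = 0.51, ΔT = 1.3/(1−0.51) = 2.6531 °C.
With doubled surface-albedo: g' = 0.67, ΔT' = 1.3/(1−0.67) = 3.9394 °C.
Change = 3.9394 − 2.6531 = 1.29 °C.

1.29 °C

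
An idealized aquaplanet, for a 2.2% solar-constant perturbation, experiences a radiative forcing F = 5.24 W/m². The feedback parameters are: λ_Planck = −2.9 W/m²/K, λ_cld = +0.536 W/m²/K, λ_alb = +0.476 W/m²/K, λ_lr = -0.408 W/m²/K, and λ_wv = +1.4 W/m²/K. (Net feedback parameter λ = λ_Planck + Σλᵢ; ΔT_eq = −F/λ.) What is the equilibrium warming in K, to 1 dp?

5.8 K

Net feedback parameter λ = (−2.9) + (+0.536) + (+0.476) + (-0.408) + (+1.4) = -0.896 W/m²/K.
ΔT = −F/λ = −5.24/(-0.896) = 5.8 K.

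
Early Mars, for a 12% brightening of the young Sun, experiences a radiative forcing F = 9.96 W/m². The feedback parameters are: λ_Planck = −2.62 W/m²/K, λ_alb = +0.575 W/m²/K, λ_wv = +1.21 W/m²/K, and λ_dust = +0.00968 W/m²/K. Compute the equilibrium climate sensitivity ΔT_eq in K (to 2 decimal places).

Net feedback parameter λ = (−2.62) + (+0.575) + (+1.21) + (+0.00968) = -0.82532 W/m²/K.
ΔT = −F/λ = −9.96/(-0.82532) = 12.07 K.

12.07 K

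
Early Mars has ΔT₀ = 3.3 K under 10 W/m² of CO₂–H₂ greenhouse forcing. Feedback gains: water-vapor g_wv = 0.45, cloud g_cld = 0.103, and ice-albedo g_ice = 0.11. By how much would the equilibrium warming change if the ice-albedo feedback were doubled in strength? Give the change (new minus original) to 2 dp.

Original: g = 0.663, ΔT = 3.3/(1−0.663) = 9.7923 K.
With doubled ice-albedo: g' = 0.773, ΔT' = 3.3/(1−0.773) = 14.5374 K.
Change = 14.5374 − 9.7923 = 4.75 K.

4.75 K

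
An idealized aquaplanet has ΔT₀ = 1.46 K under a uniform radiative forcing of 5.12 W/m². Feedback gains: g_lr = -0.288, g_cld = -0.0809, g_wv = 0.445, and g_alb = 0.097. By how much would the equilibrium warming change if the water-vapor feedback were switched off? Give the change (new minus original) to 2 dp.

-0.62 K

Original: g = 0.1731, ΔT = 1.46/(1−0.1731) = 1.7656 K.
Without water-vapor: g' = -0.2719, ΔT' = 1.46/(1+0.2719) = 1.1479 K.
Change = 1.1479 − 1.7656 = -0.62 K.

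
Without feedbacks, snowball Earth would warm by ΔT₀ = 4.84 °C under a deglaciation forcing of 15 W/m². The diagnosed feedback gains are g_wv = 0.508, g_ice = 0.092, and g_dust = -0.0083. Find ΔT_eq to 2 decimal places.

Total gain g = 0.508 + 0.092 − 0.0083 = 0.5917.
Amplification A = 1/(1 − 0.5917) = 2.449.
ΔT = 4.84 × 2.449 = 11.85 °C.

11.85 °C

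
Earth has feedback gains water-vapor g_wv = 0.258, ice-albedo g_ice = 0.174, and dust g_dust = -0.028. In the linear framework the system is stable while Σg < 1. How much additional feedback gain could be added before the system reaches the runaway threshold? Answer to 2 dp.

Current total gain = 0.258 + 0.174 − 0.028 = 0.404.
Margin to runaway = 1 − 0.404 = 0.60.

0.60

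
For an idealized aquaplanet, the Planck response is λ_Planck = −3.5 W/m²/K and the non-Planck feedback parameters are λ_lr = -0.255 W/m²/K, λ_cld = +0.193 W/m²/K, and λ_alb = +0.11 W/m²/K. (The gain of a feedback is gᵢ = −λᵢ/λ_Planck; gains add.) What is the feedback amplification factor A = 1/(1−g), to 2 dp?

Convert to gains: g_lr = -0.255/3.5 = -0.07286; g_cld = 0.193/3.5 = 0.05514; g_alb = 0.11/3.5 = 0.03143.
Total gain g = 0.01371.
A = 1/(1 − 0.01371) = 1.01.

1.01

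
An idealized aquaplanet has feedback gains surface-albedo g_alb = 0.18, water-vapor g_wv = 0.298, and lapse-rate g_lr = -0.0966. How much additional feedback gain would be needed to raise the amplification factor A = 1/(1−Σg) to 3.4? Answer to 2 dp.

Current total gain = 0.3814.
Target gain for A = 3.4: g* = 1 − 1/3.4 = 0.7059.
Additional gain needed = 0.7059 − 0.3814 = 0.32.

0.32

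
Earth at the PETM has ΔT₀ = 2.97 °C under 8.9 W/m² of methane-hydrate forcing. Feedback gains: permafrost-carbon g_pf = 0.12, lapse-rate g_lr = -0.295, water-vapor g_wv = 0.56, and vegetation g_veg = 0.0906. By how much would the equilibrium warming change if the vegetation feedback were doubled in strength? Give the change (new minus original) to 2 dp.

Original: g = 0.4756, ΔT = 2.97/(1−0.4756) = 5.6636 °C.
With doubled vegetation: g' = 0.5662, ΔT' = 2.97/(1−0.5662) = 6.8465 °C.
Change = 6.8465 − 5.6636 = 1.18 °C.

1.18 °C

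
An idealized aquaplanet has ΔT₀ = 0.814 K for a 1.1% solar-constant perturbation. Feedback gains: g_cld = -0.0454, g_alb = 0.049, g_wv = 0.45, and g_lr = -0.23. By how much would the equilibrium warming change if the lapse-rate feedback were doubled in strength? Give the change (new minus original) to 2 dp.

-0.24 K

Original: g = 0.2236, ΔT = 0.814/(1−0.2236) = 1.0484 K.
With doubled lapse-rate: g' = -0.0064, ΔT' = 0.814/(1+0.0064) = 0.8088 K.
Change = 0.8088 − 1.0484 = -0.24 K.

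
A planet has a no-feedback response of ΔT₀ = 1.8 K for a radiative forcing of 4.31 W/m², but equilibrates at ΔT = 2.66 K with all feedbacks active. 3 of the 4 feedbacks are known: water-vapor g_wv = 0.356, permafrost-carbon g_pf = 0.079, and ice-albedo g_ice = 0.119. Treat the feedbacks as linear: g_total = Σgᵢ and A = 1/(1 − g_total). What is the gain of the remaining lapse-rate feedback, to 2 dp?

Amplification A = ΔT/ΔT₀ = 2.66/1.8 = 1.478.
Total gain g = 1 − 1/A = 1 − 1/1.478 = 0.3234.
Known gains sum to 0.356 + 0.079 + 0.119 = 0.554.
g_lr = 0.3234 − 0.554 = -0.23.

-0.23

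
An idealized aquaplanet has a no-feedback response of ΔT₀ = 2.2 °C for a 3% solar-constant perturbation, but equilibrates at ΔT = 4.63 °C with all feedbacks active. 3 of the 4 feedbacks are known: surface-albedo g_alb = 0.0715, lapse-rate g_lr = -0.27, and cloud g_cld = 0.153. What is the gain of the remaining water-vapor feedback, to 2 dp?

Amplification A = ΔT/ΔT₀ = 4.63/2.2 = 2.105.
Total gain g = 1 − 1/A = 1 − 1/2.105 = 0.5249.
Known gains sum to 0.0715 − 0.27 + 0.153 = -0.0455.
g_wv = 0.5249 + 0.0455 = 0.57.

0.57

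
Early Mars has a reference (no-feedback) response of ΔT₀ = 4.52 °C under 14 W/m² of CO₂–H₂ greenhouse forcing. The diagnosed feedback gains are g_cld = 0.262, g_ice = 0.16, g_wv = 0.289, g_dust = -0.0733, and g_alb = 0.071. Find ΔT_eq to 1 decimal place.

15.5 °C

Total gain g = 0.262 + 0.16 + 0.289 − 0.0733 + 0.071 = 0.7087.
Amplification A = 1/(1 − 0.7087) = 3.433.
ΔT = 4.52 × 3.433 = 15.5 °C.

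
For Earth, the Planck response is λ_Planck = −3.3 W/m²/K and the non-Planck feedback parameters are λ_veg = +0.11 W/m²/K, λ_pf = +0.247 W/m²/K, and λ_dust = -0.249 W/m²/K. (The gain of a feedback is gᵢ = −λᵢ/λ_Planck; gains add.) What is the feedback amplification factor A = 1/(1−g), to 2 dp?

1.03

Convert to gains: g_veg = 0.11/3.3 = 0.03333; g_pf = 0.247/3.3 = 0.07485; g_dust = -0.249/3.3 = -0.07545.
Total gain g = 0.03273.
A = 1/(1 − 0.03273) = 1.03.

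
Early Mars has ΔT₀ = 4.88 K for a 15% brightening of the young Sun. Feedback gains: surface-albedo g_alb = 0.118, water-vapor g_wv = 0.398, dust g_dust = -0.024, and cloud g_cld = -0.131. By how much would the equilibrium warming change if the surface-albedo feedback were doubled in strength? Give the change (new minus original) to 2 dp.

Original: g = 0.361, ΔT = 4.88/(1−0.361) = 7.6369 K.
With doubled surface-albedo: g' = 0.479, ΔT' = 4.88/(1−0.479) = 9.3666 K.
Change = 9.3666 − 7.6369 = 1.73 K.

1.73 K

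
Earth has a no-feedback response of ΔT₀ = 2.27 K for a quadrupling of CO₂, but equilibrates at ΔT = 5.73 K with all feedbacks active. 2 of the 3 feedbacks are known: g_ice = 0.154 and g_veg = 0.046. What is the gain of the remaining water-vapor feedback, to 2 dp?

0.40

Amplification A = ΔT/ΔT₀ = 5.73/2.27 = 2.524.
Total gain g = 1 − 1/A = 1 − 1/2.524 = 0.6038.
Known gains sum to 0.154 + 0.046 = 0.2.
g_wv = 0.6038 − 0.2 = 0.40.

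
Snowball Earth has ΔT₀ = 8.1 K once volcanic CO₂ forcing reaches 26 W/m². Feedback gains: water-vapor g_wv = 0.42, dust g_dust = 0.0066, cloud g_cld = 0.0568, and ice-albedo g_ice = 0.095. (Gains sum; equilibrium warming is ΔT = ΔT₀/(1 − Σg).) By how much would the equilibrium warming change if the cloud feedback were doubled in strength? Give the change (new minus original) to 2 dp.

2.99 K

Original: g = 0.5784, ΔT = 8.1/(1−0.5784) = 19.2125 K.
With doubled cloud: g' = 0.6352, ΔT' = 8.1/(1−0.6352) = 22.2039 K.
Change = 22.2039 − 19.2125 = 2.99 K.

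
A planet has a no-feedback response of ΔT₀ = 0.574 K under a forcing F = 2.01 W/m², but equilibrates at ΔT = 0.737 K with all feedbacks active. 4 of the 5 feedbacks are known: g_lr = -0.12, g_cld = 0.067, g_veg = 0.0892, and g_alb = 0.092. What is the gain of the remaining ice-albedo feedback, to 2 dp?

Amplification A = ΔT/ΔT₀ = 0.737/0.574 = 1.284.
Total gain g = 1 − 1/A = 1 − 1/1.284 = 0.2212.
Known gains sum to -0.12 + 0.067 + 0.0892 + 0.092 = 0.1282.
g_ice = 0.2212 − 0.1282 = 0.09.

0.09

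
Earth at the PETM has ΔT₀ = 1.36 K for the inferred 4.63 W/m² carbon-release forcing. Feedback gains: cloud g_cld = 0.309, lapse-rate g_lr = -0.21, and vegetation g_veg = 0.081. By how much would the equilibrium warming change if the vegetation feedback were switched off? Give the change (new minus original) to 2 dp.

-0.15 K

Original: g = 0.18, ΔT = 1.36/(1−0.18) = 1.6585 K.
Without vegetation: g' = 0.099, ΔT' = 1.36/(1−0.099) = 1.5094 K.
Change = 1.5094 − 1.6585 = -0.15 K.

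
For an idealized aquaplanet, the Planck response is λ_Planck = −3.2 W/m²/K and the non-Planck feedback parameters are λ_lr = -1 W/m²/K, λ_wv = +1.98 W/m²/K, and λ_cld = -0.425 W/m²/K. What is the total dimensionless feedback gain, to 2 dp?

0.17

Convert to gains: g_lr = -1/3.2 = -0.3125; g_wv = 1.98/3.2 = 0.6187; g_cld = -0.425/3.2 = -0.1328.
Total gain g = 0.1734.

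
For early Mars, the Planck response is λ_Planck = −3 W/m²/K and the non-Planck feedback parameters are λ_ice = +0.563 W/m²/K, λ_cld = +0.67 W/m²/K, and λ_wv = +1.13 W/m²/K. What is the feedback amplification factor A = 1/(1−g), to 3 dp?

4.710

Convert to gains: g_ice = 0.563/3 = 0.1877; g_cld = 0.67/3 = 0.2233; g_wv = 1.13/3 = 0.3767.
Total gain g = 0.7877.
A = 1/(1 − 0.7877) = 4.710.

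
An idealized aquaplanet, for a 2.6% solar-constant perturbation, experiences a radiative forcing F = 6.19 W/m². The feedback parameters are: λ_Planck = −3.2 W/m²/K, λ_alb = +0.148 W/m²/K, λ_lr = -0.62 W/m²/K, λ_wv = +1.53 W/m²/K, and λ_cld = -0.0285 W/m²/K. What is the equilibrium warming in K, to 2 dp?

2.85 K

Net feedback parameter λ = (−3.2) + (+0.148) + (-0.62) + (+1.53) + (-0.0285) = -2.1705 W/m²/K.
ΔT = −F/λ = −6.19/(-2.1705) = 2.85 K.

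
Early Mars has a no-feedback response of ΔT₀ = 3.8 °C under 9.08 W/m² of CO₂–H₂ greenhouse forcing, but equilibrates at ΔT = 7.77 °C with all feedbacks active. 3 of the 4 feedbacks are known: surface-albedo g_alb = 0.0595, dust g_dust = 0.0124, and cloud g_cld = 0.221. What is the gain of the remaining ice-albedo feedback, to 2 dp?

0.22

Amplification A = ΔT/ΔT₀ = 7.77/3.8 = 2.045.
Total gain g = 1 − 1/A = 1 − 1/2.045 = 0.511.
Known gains sum to 0.0595 + 0.0124 + 0.221 = 0.2929.
g_ice = 0.511 − 0.2929 = 0.22.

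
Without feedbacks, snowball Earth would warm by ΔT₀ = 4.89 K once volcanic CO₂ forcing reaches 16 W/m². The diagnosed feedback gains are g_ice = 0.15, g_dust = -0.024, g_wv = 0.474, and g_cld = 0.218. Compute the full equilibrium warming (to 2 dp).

26.87 K

Total gain g = 0.15 − 0.024 + 0.474 + 0.218 = 0.818.
Amplification A = 1/(1 − 0.818) = 5.495.
ΔT = 4.89 × 5.495 = 26.87 K.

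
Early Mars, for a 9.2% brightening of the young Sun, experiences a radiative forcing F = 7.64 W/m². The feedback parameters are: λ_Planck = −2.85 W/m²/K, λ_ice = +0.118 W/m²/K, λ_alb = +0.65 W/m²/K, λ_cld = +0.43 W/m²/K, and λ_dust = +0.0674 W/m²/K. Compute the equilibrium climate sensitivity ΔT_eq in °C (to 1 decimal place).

Net feedback parameter λ = (−2.85) + (+0.118) + (+0.65) + (+0.43) + (+0.0674) = -1.5846 W/m²/K.
ΔT = −F/λ = −7.64/(-1.5846) = 4.8 °C.

4.8 °C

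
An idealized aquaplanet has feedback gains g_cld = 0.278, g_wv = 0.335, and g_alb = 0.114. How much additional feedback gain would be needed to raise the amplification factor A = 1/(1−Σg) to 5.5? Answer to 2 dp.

Current total gain = 0.727.
Target gain for A = 5.5: g* = 1 − 1/5.5 = 0.8182.
Additional gain needed = 0.8182 − 0.727 = 0.09.

0.09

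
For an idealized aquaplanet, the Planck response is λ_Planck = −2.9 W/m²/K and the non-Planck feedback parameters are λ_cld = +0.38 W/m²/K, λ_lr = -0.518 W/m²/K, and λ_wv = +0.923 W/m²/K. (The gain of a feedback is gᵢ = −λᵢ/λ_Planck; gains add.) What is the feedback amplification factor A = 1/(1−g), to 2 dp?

Convert to gains: g_cld = 0.38/2.9 = 0.131; g_lr = -0.518/2.9 = -0.1786; g_wv = 0.923/2.9 = 0.3183.
Total gain g = 0.2707.
A = 1/(1 − 0.2707) = 1.37.

1.37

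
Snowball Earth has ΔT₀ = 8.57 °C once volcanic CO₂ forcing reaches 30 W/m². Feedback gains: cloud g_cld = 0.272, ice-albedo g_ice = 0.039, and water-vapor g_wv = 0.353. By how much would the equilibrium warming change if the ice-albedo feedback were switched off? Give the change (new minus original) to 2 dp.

-2.65 °C

Original: g = 0.664, ΔT = 8.57/(1−0.664) = 25.5060 °C.
Without ice-albedo: g' = 0.625, ΔT' = 8.57/(1−0.625) = 22.8533 °C.
Change = 22.8533 − 25.5060 = -2.65 °C.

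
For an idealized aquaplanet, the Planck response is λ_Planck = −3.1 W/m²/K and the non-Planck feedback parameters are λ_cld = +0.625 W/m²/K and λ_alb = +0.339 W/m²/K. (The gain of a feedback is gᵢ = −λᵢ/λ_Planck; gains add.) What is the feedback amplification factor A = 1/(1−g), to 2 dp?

Convert to gains: g_cld = 0.625/3.1 = 0.2016; g_alb = 0.339/3.1 = 0.1094.
Total gain g = 0.311.
A = 1/(1 − 0.311) = 1.45.

1.45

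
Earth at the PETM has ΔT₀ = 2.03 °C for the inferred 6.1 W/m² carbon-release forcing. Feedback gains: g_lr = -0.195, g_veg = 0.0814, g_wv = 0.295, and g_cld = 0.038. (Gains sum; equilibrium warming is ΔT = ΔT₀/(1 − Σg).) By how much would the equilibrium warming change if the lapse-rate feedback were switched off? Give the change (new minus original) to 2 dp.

0.87 °C

Original: g = 0.2194, ΔT = 2.03/(1−0.2194) = 2.6006 °C.
Without lapse-rate: g' = 0.4144, ΔT' = 2.03/(1−0.4144) = 3.4665 °C.
Change = 3.4665 − 2.6006 = 0.87 °C.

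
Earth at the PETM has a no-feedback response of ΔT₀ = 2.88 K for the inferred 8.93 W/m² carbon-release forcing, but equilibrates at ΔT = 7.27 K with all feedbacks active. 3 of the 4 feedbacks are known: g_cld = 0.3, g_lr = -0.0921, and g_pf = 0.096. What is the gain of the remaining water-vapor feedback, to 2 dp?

0.30

Amplification A = ΔT/ΔT₀ = 7.27/2.88 = 2.524.
Total gain g = 1 − 1/A = 1 − 1/2.524 = 0.6038.
Known gains sum to 0.3 − 0.0921 + 0.096 = 0.3039.
g_wv = 0.6038 − 0.3039 = 0.30.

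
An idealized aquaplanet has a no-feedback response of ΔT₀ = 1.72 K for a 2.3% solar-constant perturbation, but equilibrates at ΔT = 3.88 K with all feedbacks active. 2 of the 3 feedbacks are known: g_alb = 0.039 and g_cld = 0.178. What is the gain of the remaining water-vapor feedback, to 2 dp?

0.34

Amplification A = ΔT/ΔT₀ = 3.88/1.72 = 2.256.
Total gain g = 1 − 1/A = 1 − 1/2.256 = 0.5567.
Known gains sum to 0.039 + 0.178 = 0.217.
g_wv = 0.5567 − 0.217 = 0.34.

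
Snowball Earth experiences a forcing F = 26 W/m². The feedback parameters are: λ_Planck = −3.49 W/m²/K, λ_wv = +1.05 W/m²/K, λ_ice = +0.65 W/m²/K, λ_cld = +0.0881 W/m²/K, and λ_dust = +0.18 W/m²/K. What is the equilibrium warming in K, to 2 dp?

Net feedback parameter λ = (−3.49) + (+1.05) + (+0.65) + (+0.0881) + (+0.18) = -1.5219 W/m²/K.
ΔT = −F/λ = −26/(-1.5219) = 17.08 K.

17.08 K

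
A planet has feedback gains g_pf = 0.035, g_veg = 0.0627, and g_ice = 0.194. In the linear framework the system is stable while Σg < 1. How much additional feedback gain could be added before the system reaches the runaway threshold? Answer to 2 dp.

0.71

Current total gain = 0.035 + 0.0627 + 0.194 = 0.2917.
Margin to runaway = 1 − 0.2917 = 0.71.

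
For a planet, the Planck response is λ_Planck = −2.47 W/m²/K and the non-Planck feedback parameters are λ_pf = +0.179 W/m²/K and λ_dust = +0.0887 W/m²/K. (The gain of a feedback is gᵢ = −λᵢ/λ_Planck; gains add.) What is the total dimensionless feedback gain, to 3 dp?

Convert to gains: g_pf = 0.179/2.47 = 0.07247; g_dust = 0.0887/2.47 = 0.03591.
Total gain g = 0.10838.

0.108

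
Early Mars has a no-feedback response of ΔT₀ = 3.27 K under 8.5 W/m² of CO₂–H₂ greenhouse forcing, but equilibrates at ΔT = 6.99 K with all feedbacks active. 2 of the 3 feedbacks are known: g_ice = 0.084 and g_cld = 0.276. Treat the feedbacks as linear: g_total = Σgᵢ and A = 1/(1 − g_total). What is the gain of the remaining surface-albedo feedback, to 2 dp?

Amplification A = ΔT/ΔT₀ = 6.99/3.27 = 2.138.
Total gain g = 1 − 1/A = 1 − 1/2.138 = 0.5323.
Known gains sum to 0.084 + 0.276 = 0.36.
g_alb = 0.5323 − 0.36 = 0.17.

0.17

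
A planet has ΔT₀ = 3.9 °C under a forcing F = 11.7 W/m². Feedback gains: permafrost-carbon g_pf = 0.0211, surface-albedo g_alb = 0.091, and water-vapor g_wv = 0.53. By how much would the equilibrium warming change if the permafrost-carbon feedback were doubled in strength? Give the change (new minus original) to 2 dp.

Original: g = 0.6421, ΔT = 3.9/(1−0.6421) = 10.8969 °C.
With doubled permafrost-carbon: g' = 0.6632, ΔT' = 3.9/(1−0.6632) = 11.5796 °C.
Change = 11.5796 − 10.8969 = 0.68 °C.

0.68 °C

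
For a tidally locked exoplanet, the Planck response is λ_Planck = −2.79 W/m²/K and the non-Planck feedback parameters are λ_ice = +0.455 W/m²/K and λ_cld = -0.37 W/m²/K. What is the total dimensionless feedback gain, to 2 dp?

0.03

Convert to gains: g_ice = 0.455/2.79 = 0.1631; g_cld = -0.37/2.79 = -0.1326.
Total gain g = 0.0305.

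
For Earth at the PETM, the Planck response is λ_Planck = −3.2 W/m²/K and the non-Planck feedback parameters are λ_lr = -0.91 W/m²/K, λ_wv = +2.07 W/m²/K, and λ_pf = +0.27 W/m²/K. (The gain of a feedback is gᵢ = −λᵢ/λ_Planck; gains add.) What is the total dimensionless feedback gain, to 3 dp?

0.447

Convert to gains: g_lr = -0.91/3.2 = -0.2844; g_wv = 2.07/3.2 = 0.6469; g_pf = 0.27/3.2 = 0.08438.
Total gain g = 0.44688.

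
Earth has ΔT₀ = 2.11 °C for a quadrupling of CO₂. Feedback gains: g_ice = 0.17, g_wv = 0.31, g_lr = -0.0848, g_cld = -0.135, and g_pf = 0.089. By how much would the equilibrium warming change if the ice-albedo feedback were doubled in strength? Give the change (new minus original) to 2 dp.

1.15 °C

Original: g = 0.3492, ΔT = 2.11/(1−0.3492) = 3.2422 °C.
With doubled ice-albedo: g' = 0.5192, ΔT' = 2.11/(1−0.5192) = 4.3885 °C.
Change = 4.3885 − 3.2422 = 1.15 °C.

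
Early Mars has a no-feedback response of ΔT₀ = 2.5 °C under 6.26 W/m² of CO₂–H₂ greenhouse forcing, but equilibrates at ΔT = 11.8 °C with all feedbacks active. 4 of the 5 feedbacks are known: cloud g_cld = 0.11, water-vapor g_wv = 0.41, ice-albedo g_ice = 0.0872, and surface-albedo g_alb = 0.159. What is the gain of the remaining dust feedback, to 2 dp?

0.02

Amplification A = ΔT/ΔT₀ = 11.8/2.5 = 4.72.
Total gain g = 1 − 1/A = 1 − 1/4.72 = 0.7881.
Known gains sum to 0.11 + 0.41 + 0.0872 + 0.159 = 0.7662.
g_dust = 0.7881 − 0.7662 = 0.02.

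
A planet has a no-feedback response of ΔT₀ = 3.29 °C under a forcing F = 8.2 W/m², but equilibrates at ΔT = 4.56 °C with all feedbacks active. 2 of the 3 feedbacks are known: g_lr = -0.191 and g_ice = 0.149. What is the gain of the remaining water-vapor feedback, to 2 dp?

0.32

Amplification A = ΔT/ΔT₀ = 4.56/3.29 = 1.386.
Total gain g = 1 − 1/A = 1 − 1/1.386 = 0.2785.
Known gains sum to -0.191 + 0.149 = -0.042.
g_wv = 0.2785 + 0.042 = 0.32.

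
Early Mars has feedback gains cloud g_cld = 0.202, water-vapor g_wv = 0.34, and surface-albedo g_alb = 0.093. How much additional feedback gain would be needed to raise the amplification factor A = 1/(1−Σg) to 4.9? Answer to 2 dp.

Current total gain = 0.635.
Target gain for A = 4.9: g* = 1 − 1/4.9 = 0.7959.
Additional gain needed = 0.7959 − 0.635 = 0.16.

0.16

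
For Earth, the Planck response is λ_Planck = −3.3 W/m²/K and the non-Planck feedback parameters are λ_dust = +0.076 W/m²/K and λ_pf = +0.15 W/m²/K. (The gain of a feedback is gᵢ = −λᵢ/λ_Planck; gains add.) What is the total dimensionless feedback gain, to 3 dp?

0.068

Convert to gains: g_dust = 0.076/3.3 = 0.02303; g_pf = 0.15/3.3 = 0.04545.
Total gain g = 0.06848.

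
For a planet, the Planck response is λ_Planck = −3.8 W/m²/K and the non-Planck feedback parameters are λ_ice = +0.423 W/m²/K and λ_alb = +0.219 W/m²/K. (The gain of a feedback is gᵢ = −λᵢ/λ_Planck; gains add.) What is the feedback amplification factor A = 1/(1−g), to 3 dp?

1.203

Convert to gains: g_ice = 0.423/3.8 = 0.1113; g_alb = 0.219/3.8 = 0.05763.
Total gain g = 0.16893.
A = 1/(1 − 0.16893) = 1.203.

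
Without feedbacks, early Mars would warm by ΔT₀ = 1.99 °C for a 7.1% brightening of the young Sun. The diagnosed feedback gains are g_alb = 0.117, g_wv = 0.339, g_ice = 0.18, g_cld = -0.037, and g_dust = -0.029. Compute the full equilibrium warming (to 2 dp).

Total gain g = 0.117 + 0.339 + 0.18 − 0.037 − 0.029 = 0.57.
Amplification A = 1/(1 − 0.57) = 2.326.
ΔT = 1.99 × 2.326 = 4.63 °C.

4.63 °C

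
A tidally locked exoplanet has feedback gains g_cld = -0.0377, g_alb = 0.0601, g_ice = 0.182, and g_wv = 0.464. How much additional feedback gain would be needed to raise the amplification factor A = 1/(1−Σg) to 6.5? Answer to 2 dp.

0.18

Current total gain = 0.6684.
Target gain for A = 6.5: g* = 1 − 1/6.5 = 0.8462.
Additional gain needed = 0.8462 − 0.6684 = 0.18.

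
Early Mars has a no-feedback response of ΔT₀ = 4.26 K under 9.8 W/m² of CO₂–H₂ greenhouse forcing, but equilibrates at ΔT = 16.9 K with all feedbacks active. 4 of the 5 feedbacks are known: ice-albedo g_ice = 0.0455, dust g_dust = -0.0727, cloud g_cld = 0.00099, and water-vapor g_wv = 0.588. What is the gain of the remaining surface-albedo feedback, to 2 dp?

0.19

Amplification A = ΔT/ΔT₀ = 16.9/4.26 = 3.967.
Total gain g = 1 − 1/A = 1 − 1/3.967 = 0.7479.
Known gains sum to 0.0455 − 0.0727 + 0.00099 + 0.588 = 0.56179.
g_alb = 0.7479 − 0.56179 = 0.19.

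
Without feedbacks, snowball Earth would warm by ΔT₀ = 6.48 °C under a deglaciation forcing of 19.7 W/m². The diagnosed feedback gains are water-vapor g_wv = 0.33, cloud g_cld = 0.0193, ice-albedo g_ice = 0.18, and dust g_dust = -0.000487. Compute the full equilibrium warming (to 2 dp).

Total gain g = 0.33 + 0.0193 + 0.18 − 0.000487 = 0.528813.
Amplification A = 1/(1 − 0.528813) = 2.122.
ΔT = 6.48 × 2.122 = 13.75 °C.

13.75 °C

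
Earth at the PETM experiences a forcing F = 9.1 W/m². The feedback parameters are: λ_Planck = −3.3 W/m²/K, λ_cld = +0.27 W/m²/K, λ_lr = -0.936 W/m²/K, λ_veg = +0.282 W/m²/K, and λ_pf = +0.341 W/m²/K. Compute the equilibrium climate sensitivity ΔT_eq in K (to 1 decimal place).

Net feedback parameter λ = (−3.3) + (+0.27) + (-0.936) + (+0.282) + (+0.341) = -3.343 W/m²/K.
ΔT = −F/λ = −9.1/(-3.343) = 2.7 K.

2.7 K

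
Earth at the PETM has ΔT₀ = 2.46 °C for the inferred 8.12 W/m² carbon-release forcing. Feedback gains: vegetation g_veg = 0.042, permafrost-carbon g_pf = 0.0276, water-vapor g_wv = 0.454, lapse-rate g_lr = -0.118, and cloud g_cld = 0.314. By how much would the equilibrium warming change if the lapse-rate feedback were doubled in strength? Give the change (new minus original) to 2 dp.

Original: g = 0.7196, ΔT = 2.46/(1−0.7196) = 8.7732 °C.
With doubled lapse-rate: g' = 0.6016, ΔT' = 2.46/(1−0.6016) = 6.1747 °C.
Change = 6.1747 − 8.7732 = -2.60 °C.

-2.60 °C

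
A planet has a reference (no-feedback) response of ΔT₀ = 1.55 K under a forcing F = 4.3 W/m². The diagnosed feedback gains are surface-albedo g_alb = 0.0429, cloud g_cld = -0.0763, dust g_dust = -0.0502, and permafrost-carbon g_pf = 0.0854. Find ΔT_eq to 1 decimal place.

Total gain g = 0.0429 − 0.0763 − 0.0502 + 0.0854 = 0.0018.
Amplification A = 1/(1 − 0.0018) = 1.002.
ΔT = 1.55 × 1.002 = 1.6 K.

1.6 K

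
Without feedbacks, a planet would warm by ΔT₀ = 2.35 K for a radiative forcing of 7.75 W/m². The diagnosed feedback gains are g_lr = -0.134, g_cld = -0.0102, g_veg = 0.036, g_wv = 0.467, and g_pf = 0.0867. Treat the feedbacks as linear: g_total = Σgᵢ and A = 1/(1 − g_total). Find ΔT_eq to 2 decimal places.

4.24 K

Total gain g = -0.134 − 0.0102 + 0.036 + 0.467 + 0.0867 = 0.4455.
Amplification A = 1/(1 − 0.4455) = 1.803.
ΔT = 2.35 × 1.803 = 4.24 K.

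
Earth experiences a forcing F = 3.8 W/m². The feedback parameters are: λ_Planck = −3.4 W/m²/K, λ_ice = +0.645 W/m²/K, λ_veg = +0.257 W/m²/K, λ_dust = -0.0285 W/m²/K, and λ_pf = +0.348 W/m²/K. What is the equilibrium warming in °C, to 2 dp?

Net feedback parameter λ = (−3.4) + (+0.645) + (+0.257) + (-0.0285) + (+0.348) = -2.1785 W/m²/K.
ΔT = −F/λ = −3.8/(-2.1785) = 1.74 °C.

1.74 °C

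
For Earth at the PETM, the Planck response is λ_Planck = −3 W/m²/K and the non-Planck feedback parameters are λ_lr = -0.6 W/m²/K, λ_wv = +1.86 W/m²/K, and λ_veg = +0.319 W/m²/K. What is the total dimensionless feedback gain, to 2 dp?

Convert to gains: g_lr = -0.6/3 = -0.2; g_wv = 1.86/3 = 0.62; g_veg = 0.319/3 = 0.1063.
Total gain g = 0.5263.

0.53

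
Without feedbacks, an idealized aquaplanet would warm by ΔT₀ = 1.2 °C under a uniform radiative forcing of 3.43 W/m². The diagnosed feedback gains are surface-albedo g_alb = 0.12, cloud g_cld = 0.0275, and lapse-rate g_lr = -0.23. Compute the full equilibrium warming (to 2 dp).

Total gain g = 0.12 + 0.0275 − 0.23 = -0.0825.
Amplification A = 1/(1 + 0.0825) = 0.9238.
ΔT = 1.2 × 0.9238 = 1.11 °C.

1.11 °C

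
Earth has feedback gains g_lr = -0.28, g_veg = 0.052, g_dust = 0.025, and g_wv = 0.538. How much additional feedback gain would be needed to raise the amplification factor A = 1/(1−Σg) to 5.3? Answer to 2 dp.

Current total gain = 0.335.
Target gain for A = 5.3: g* = 1 − 1/5.3 = 0.8113.
Additional gain needed = 0.8113 − 0.335 = 0.48.

0.48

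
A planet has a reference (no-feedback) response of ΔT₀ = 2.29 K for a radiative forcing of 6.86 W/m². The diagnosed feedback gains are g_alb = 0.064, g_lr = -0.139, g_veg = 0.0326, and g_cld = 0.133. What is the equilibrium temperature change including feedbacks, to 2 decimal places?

2.52 K

Total gain g = 0.064 − 0.139 + 0.0326 + 0.133 = 0.0906.
Amplification A = 1/(1 − 0.0906) = 1.1.
ΔT = 2.29 × 1.1 = 2.52 K.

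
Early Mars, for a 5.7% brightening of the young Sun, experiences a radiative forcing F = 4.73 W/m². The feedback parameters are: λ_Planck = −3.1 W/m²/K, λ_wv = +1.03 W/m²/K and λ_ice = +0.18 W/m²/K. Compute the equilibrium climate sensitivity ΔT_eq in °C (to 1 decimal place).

Net feedback parameter λ = (−3.1) + (+1.03) + (+0.18) = -1.89 W/m²/K.
ΔT = −F/λ = −4.73/(-1.89) = 2.5 °C.

2.5 °C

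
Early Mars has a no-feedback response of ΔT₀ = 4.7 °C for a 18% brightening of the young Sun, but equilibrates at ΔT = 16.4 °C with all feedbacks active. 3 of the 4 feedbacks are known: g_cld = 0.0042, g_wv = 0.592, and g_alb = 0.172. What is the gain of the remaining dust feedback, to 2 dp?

-0.05

Amplification A = ΔT/ΔT₀ = 16.4/4.7 = 3.489.
Total gain g = 1 − 1/A = 1 − 1/3.489 = 0.7134.
Known gains sum to 0.0042 + 0.592 + 0.172 = 0.7682.
g_dust = 0.7134 − 0.7682 = -0.05.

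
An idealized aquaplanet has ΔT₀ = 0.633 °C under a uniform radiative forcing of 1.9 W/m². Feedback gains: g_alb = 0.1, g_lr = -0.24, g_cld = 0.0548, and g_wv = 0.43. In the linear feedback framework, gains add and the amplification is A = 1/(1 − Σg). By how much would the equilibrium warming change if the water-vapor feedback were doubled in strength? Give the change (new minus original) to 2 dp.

1.84 °C

Original: g = 0.3448, ΔT = 0.633/(1−0.3448) = 0.9661 °C.
With doubled water-vapor: g' = 0.7748, ΔT' = 0.633/(1−0.7748) = 2.8108 °C.
Change = 2.8108 − 0.9661 = 1.84 °C.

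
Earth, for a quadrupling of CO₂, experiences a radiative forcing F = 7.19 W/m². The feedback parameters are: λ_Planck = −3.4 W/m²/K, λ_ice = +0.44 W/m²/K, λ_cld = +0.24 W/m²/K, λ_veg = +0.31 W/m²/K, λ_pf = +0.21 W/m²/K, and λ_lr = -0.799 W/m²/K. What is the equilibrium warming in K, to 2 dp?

2.40 K

Net feedback parameter λ = (−3.4) + (+0.44) + (+0.24) + (+0.31) + (+0.21) + (-0.799) = -2.999 W/m²/K.
ΔT = −F/λ = −7.19/(-2.999) = 2.40 K.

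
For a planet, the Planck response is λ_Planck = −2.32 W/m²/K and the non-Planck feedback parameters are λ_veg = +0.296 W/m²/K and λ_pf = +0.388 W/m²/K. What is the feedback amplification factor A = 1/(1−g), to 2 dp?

1.42

Convert to gains: g_veg = 0.296/2.32 = 0.1276; g_pf = 0.388/2.32 = 0.1672.
Total gain g = 0.2948.
A = 1/(1 − 0.2948) = 1.42.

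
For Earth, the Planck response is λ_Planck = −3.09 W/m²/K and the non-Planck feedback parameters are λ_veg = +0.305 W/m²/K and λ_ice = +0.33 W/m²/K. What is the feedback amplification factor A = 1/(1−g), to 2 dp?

Convert to gains: g_veg = 0.305/3.09 = 0.09871; g_ice = 0.33/3.09 = 0.1068.
Total gain g = 0.20551.
A = 1/(1 − 0.20551) = 1.26.

1.26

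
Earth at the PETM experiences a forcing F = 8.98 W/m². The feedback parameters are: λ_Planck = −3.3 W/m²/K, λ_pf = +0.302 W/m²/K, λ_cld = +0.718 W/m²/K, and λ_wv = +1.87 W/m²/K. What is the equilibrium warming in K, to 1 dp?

21.9 K

Net feedback parameter λ = (−3.3) + (+0.302) + (+0.718) + (+1.87) = -0.41 W/m²/K.
ΔT = −F/λ = −8.98/(-0.41) = 21.9 K.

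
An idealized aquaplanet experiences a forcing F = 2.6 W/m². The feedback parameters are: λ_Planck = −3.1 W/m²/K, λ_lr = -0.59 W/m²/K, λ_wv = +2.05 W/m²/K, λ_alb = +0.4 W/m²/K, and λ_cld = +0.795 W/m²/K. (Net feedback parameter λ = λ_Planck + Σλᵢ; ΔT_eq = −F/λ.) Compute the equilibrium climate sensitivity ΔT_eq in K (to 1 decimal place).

5.8 K

Net feedback parameter λ = (−3.1) + (-0.59) + (+2.05) + (+0.4) + (+0.795) = -0.445 W/m²/K.
ΔT = −F/λ = −2.6/(-0.445) = 5.8 K.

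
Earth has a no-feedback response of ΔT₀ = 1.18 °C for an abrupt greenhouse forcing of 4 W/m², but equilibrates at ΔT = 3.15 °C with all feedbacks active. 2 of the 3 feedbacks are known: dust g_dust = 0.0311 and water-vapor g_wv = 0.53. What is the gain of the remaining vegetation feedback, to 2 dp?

Amplification A = ΔT/ΔT₀ = 3.15/1.18 = 2.669.
Total gain g = 1 − 1/A = 1 − 1/2.669 = 0.6253.
Known gains sum to 0.0311 + 0.53 = 0.5611.
g_veg = 0.6253 − 0.5611 = 0.06.

0.06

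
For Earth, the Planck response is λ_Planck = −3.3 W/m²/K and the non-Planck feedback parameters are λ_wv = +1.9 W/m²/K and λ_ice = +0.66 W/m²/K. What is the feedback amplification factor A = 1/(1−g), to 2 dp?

4.46

Convert to gains: g_wv = 1.9/3.3 = 0.5758; g_ice = 0.66/3.3 = 0.2.
Total gain g = 0.7758.
A = 1/(1 − 0.7758) = 4.46.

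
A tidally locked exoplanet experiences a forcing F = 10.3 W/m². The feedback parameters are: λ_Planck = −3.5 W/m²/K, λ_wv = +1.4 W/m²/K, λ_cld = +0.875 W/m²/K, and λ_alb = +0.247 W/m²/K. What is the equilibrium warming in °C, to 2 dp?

Net feedback parameter λ = (−3.5) + (+1.4) + (+0.875) + (+0.247) = -0.978 W/m²/K.
ΔT = −F/λ = −10.3/(-0.978) = 10.53 °C.

10.53 °C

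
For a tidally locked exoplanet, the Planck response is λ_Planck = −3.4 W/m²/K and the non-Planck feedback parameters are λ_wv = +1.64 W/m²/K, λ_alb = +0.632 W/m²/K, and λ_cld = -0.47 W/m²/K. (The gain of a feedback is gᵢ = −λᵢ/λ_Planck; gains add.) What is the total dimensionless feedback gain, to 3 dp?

0.530

Convert to gains: g_wv = 1.64/3.4 = 0.4824; g_alb = 0.632/3.4 = 0.1859; g_cld = -0.47/3.4 = -0.1382.
Total gain g = 0.5301.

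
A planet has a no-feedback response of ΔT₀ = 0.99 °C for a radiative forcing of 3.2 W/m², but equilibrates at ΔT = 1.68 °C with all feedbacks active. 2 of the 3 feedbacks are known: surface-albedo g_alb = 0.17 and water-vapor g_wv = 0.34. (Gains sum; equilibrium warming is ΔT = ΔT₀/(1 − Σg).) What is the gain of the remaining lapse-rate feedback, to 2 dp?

Amplification A = ΔT/ΔT₀ = 1.68/0.99 = 1.697.
Total gain g = 1 − 1/A = 1 − 1/1.697 = 0.4107.
Known gains sum to 0.17 + 0.34 = 0.51.
g_lr = 0.4107 − 0.51 = -0.10.

-0.10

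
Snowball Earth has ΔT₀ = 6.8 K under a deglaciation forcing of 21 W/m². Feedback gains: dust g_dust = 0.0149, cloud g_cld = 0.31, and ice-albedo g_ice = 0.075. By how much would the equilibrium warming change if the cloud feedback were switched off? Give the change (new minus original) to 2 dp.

Original: g = 0.3999, ΔT = 6.8/(1−0.3999) = 11.3314 K.
Without cloud: g' = 0.0899, ΔT' = 6.8/(1−0.0899) = 7.4717 K.
Change = 7.4717 − 11.3314 = -3.86 K.

-3.86 K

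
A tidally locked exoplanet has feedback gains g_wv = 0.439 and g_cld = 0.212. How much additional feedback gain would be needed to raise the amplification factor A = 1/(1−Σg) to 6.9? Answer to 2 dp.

0.20

Current total gain = 0.651.
Target gain for A = 6.9: g* = 1 − 1/6.9 = 0.8551.
Additional gain needed = 0.8551 − 0.651 = 0.20.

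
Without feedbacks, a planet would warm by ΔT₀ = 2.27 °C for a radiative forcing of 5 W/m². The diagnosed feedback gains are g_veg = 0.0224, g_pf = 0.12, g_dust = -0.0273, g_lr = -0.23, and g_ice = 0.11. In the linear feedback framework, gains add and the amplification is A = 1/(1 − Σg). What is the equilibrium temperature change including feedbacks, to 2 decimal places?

Total gain g = 0.0224 + 0.12 − 0.0273 − 0.23 + 0.11 = -0.0049.
Amplification A = 1/(1 + 0.0049) = 0.9951.
ΔT = 2.27 × 0.9951 = 2.26 °C.

2.26 °C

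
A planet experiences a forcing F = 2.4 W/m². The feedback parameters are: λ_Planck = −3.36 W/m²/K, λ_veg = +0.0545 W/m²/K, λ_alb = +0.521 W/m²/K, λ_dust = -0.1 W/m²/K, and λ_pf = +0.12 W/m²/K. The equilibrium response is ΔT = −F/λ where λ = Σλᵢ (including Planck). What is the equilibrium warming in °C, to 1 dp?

0.9 °C

Net feedback parameter λ = (−3.36) + (+0.0545) + (+0.521) + (-0.1) + (+0.12) = -2.7645 W/m²/K.
ΔT = −F/λ = −2.4/(-2.7645) = 0.9 °C.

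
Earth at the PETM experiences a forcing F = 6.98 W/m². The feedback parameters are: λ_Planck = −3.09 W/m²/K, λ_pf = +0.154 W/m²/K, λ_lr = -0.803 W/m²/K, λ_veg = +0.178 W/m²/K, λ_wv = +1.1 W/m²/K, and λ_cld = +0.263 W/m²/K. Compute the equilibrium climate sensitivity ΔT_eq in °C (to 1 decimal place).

Net feedback parameter λ = (−3.09) + (+0.154) + (-0.803) + (+0.178) + (+1.1) + (+0.263) = -2.198 W/m²/K.
ΔT = −F/λ = −6.98/(-2.198) = 3.2 °C.

3.2 °C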